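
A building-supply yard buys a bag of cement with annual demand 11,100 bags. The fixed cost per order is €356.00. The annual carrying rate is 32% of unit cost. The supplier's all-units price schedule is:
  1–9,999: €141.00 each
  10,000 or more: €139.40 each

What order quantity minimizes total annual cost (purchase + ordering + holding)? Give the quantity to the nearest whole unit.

Holding cost per unit per year at price C is H = 0.32·C.
Candidates are each tier's EOQ (if it falls in that tier) and each price-break quantity.
EOQ at €141.00 = 418.5 (feasible in tier 1): TC = 11,100×€141.00 + (11,100/418.5)×356 + (418.5/2)×0.32×€141.00 = €1,583,983.65.
EOQ at €139.40 = 420.9 < 10000, so use break Q=10000: TC = 11,100×€139.40 + (11,100/10000.0)×356 + (10000.0/2)×0.32×€139.40 = €1,770,775.16.
Lowest total cost is €1,583,983.65 at Q = 418.5.

Q* ≈ 419 bags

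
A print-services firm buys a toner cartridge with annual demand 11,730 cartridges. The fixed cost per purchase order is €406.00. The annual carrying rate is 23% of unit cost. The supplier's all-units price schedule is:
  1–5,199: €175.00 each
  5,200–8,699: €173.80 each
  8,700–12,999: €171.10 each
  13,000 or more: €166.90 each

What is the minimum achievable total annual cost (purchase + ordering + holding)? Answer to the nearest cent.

Holding cost per unit per year at price C is H = 0.23·C.
Evaluate total cost at each tier's feasible EOQ or, if the EOQ is below the tier, at the tier's minimum quantity.
EOQ at €175.00 = 486.5 (feasible in tier 1): TC = 11,730×€175.00 + (11,730/486.5)×406 + (486.5/2)×0.23×€175.00 = €2,072,329.88.
EOQ at €173.80 = 488.1 < 5200, so use break Q=5200: TC = 11,730×€173.80 + (11,730/5200.0)×406 + (5200.0/2)×0.23×€173.80 = €2,143,522.24.
EOQ at €171.10 = 492.0 < 8700, so use break Q=8700: TC = 11,730×€171.10 + (11,730/8700.0)×406 + (8700.0/2)×0.23×€171.10 = €2,178,735.95.
EOQ at €166.90 = 498.1 < 13000, so use break Q=13000: TC = 11,730×€166.90 + (11,730/13000.0)×406 + (13000.0/2)×0.23×€166.90 = €2,207,618.84.
Lowest total cost among the candidates is at Q = 486.5.

TC* ≈ €2,072,329.88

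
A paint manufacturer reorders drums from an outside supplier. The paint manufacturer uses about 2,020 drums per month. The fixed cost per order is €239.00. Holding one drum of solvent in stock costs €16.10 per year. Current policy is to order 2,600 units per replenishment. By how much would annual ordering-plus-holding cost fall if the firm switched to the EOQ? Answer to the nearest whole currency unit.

Extra cost ≈ €9,500 per year

Annual demand D = 2,020 × 12 = 24,240.
EOQ = √(2DS/H) = √(2 × 24,240 × 239 / 16.1) ≈ 848.33.
Cost at Q* = (D/Q*)S + (Q*/2)H = √(2DSH) ≈ €13,658.19.
Cost at Q = 2,600: (24,240/2,600)×239 + (2,600/2)×16.1 = €2,228.22 + €20,930.00 = €23,158.22.
Excess = €23,158.22 − €13,658.19 = €9,500.02.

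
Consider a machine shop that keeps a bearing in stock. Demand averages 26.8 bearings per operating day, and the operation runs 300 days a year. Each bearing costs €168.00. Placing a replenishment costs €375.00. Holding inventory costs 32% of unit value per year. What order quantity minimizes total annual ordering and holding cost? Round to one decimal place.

Annual demand D = 26.8 × 300 = 8,040.
Holding cost H = 0.32 × €168.00 = €53.7600 per unit per year.
EOQ = √(2DS / H) = √(2 × 8,040 × 375 / 53.76).
= √(6,030,000 / 53.76) = √112,165.1786 ≈ 334.911.

Q* ≈ 334.9 bearings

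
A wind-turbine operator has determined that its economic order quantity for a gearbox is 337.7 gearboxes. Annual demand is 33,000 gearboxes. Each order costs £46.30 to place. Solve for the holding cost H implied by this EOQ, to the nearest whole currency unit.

H ≈ £27

Squaring Q* = √(2DS/H) gives Q*² = 2DS/H.
From Q* = √(2DS/H): H = 2DS / Q*² = 2 × 33,000 × 46.3 / 337.7² = 26.7956.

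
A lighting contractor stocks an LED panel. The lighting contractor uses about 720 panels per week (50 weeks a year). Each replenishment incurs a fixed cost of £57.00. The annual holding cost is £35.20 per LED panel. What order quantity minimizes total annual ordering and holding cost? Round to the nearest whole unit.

Annual demand D = 720 × 50 = 36,000.
EOQ = √(2DS / H) = √(2 × 36,000 × 57 / 35.2).
= √(4,104,000 / 35.2) = √116,590.9091 ≈ 341.454.

Q* ≈ 341 panels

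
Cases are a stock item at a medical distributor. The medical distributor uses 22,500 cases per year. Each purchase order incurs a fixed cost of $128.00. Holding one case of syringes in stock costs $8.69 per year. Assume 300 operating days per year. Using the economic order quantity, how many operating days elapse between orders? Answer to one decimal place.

EOQ = √(2DS/H) = √(2 × 22,500 × 128 / 8.69) ≈ 814.14.
Cycle time = Q*/D × 300 = 814.14 / 22,500 × 300 ≈ 10.855 days.

T ≈ 10.9 days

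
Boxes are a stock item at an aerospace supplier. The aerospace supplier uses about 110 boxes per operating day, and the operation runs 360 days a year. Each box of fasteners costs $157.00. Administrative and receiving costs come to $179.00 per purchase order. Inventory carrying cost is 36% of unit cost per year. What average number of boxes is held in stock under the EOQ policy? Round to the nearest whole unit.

Average inventory ≈ 250 boxes

Annual demand D = 110 × 360 = 39,600.
Holding cost H = 0.36 × $157.00 = $56.5200 per unit per year.
Q* = √(2DS/H) = √(2 × 39,600 × 179 / 56.52) ≈ 500.83.
Average inventory = Q*/2 ≈ 500.83 / 2 = 250.414.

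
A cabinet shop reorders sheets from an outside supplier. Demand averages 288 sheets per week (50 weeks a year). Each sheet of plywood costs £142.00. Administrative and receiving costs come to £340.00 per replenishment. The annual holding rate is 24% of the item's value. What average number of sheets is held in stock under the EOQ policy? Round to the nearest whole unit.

Annual demand D = 288 × 50 = 14,400.
Holding cost H = 0.24 × £142.00 = £34.0800 per unit per year.
EOQ = √(2DS/H) = √(2 × 14,400 × 340 / 34.08) ≈ 536.03.
Average inventory = Q*/2 ≈ 536.03 / 2 = 268.013.

Average inventory ≈ 268 sheets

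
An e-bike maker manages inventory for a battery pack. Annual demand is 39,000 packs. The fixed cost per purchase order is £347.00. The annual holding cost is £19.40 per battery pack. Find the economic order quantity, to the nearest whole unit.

EOQ = √(2DS / H) = √(2 × 39,000 × 347 / 19.4).
= √(27,066,000 / 19.4) = √1,395,154.6392 ≈ 1181.167.

Q* ≈ 1,181 packs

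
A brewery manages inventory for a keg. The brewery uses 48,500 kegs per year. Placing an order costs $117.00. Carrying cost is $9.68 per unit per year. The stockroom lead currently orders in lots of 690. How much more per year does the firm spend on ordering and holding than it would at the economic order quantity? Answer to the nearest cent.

Extra cost ≈ $1,082.18 per year

EOQ = √(2DS/H) = √(2 × 48,500 × 117 / 9.68) ≈ 1082.78.
Cost at Q* = (D/Q*)S + (Q*/2)H = √(2DSH) ≈ $10,481.33.
Cost at Q = 690: (48,500/690)×117 + (690/2)×9.68 = $8,223.91 + $3,339.60 = $11,563.51.
Excess = $11,563.51 − $10,481.33 = $1,082.18.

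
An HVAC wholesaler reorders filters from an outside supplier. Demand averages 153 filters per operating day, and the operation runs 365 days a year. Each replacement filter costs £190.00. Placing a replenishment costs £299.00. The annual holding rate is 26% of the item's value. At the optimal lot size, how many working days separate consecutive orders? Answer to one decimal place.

Annual demand D = 153 × 365 = 55,845.
Holding cost H = 0.26 × £190.00 = £49.4000 per unit per year.
EOQ = √(2DS/H) = √(2 × 55,845 × 299 / 49.4) ≈ 822.20.
Cycle time = Q*/D × 365 = 822.20 / 55,845 × 365 ≈ 5.374 days.

T ≈ 5.4 days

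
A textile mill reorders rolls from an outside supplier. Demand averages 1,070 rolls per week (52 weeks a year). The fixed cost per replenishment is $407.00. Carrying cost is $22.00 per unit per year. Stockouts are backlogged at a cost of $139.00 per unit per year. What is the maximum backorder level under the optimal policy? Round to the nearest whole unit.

S* ≈ 211 rolls

Annual demand D = 1,070 × 52 = 55,640.
With planned backorders, Q* = √(2DS/H) · √((H+B)/B).
√(2DS/H) = √(2 × 55,640 × 407 / 22) = 1434.810.
√((H+B)/B) = √((22+139)/139) = 1.0762.
Q* ≈ 1544.187.
S* = Q* · H/(H+B) = 1544.187 × 22/161 ≈ 211.007.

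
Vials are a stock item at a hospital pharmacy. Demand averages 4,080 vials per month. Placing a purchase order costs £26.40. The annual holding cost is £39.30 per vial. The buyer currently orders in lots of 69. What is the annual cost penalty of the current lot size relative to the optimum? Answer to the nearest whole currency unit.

Extra cost ≈ £10,009 per year

Annual demand D = 4,080 × 12 = 48,960.
EOQ = √(2DS/H) = √(2 × 48,960 × 26.4 / 39.3) ≈ 256.47.
Cost at Q* = (D/Q*)S + (Q*/2)H = √(2DSH) ≈ £10,079.38.
Cost at Q = 69: (48,960/69)×26.4 + (69/2)×39.3 = £18,732.52 + £1,355.85 = £20,088.37.
Excess = £20,088.37 − £10,079.38 = £10,008.99.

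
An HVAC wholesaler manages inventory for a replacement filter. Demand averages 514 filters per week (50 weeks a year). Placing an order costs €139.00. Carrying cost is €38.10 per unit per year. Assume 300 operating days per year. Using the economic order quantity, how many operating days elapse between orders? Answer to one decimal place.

Annual demand D = 514 × 50 = 25,700.
The optimal lot size = √(2DS/H) = √(2 × 25,700 × 139 / 38.1) ≈ 433.04.
Cycle time = Q*/D × 300 = 433.04 / 25,700 × 300 ≈ 5.055 days.

T ≈ 5.1 days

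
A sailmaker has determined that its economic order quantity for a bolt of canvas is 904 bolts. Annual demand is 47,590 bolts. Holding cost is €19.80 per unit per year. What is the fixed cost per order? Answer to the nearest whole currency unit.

S ≈ €170

Squaring Q* = √(2DS/H) gives Q*² = 2DS/H.
From Q* = √(2DS/H): S = Q*²H / (2D) = 904² × 19.8 / (2 × 47,590) = 170.0029.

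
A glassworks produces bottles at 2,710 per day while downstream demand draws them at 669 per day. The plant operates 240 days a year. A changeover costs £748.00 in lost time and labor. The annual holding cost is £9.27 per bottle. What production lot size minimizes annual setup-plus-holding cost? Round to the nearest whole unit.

Annual demand D = 669 × 240 = 160,560.
Production build-up factor (1 − d/p) = 1 − 669/2,710 = 0.7531.
Q* = √(2DS / (H(1 − d/p))) = √(2 × 160,560 × 748 / (9.27 × 0.7531)).
= √(240,197,760 / 6.9816) ≈ 5865.537.

Q* ≈ 5,866 bottles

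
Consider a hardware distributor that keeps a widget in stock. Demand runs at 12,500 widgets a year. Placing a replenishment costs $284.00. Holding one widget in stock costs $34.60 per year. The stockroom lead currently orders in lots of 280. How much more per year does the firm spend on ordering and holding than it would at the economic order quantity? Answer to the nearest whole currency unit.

Extra cost ≈ $1,849 per year

EOQ = √(2DS/H) = √(2 × 12,500 × 284 / 34.6) ≈ 452.99.
Cost at Q* = (D/Q*)S + (Q*/2)H = √(2DSH) ≈ $15,673.54.
Cost at Q = 280: (12,500/280)×284 + (280/2)×34.6 = $12,678.57 + $4,844.00 = $17,522.57.
Excess = $17,522.57 − $15,673.54 = $1,849.03.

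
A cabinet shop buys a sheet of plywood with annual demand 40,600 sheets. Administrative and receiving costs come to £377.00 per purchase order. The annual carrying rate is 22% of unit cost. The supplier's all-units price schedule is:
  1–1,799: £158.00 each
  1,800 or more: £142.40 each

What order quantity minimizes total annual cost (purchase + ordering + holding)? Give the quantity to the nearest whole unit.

Holding cost per unit per year at price C is H = 0.22·C.
Candidates are each tier's EOQ (if it falls in that tier) and each price-break quantity.
EOQ at £158.00 = 938.4 (feasible in tier 1): TC = 40,600×£158.00 + (40,600/938.4)×377 + (938.4/2)×0.22×£158.00 = £6,447,420.35.
EOQ at £142.40 = 988.5 < 1800, so use break Q=1800: TC = 40,600×£142.40 + (40,600/1800.0)×377 + (1800.0/2)×0.22×£142.40 = £5,818,138.64.
Lowest total cost is £5,818,138.64 at Q = 1800.0.

Q* ≈ 1,800 sheets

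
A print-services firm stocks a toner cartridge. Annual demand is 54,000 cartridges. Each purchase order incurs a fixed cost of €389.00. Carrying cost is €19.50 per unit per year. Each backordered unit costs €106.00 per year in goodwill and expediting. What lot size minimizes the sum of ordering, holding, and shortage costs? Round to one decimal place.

With planned backorders, Q* = √(2DS/H) · √((H+B)/B).
√(2DS/H) = √(2 × 54,000 × 389 / 19.5) = 1467.808.
√((H+B)/B) = √((19.5+106)/106) = 1.0881.
Q* ≈ 1597.123.

Q* ≈ 1,597.1 cartridges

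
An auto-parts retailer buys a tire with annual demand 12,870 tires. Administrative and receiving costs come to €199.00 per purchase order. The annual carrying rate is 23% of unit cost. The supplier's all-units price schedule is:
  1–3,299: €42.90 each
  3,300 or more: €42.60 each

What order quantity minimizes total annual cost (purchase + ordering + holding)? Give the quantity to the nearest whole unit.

Q* ≈ 721 tires

Holding cost per unit per year at price C is H = 0.23·C.
Candidates are each tier's EOQ (if it falls in that tier) and each price-break quantity.
EOQ at €42.90 = 720.5 (feasible in tier 1): TC = 12,870×€42.90 + (12,870/720.5)×199 + (720.5/2)×0.23×€42.90 = €559,232.24.
EOQ at €42.60 = 723.0 < 3300, so use break Q=3300: TC = 12,870×€42.60 + (12,870/3300.0)×199 + (3300.0/2)×0.23×€42.60 = €565,204.80.
Lowest total cost is €559,232.24 at Q = 720.5.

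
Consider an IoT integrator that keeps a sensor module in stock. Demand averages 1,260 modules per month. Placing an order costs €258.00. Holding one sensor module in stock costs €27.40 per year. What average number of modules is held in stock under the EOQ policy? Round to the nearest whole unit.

Annual demand D = 1,260 × 12 = 15,120.
Q* = √(2DS/H) = √(2 × 15,120 × 258 / 27.4) ≈ 533.61.
Average inventory = Q*/2 ≈ 533.61 / 2 = 266.806.

Average inventory ≈ 267 modules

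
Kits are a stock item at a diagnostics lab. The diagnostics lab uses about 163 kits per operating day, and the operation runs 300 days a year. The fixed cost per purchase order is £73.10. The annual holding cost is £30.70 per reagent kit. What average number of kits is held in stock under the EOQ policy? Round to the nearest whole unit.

Annual demand D = 163 × 300 = 48,900.
Q* = √(2DS/H) = √(2 × 48,900 × 73.1 / 30.7) ≈ 482.57.
Average inventory = Q*/2 ≈ 482.57 / 2 = 241.284.

Average inventory ≈ 241 kits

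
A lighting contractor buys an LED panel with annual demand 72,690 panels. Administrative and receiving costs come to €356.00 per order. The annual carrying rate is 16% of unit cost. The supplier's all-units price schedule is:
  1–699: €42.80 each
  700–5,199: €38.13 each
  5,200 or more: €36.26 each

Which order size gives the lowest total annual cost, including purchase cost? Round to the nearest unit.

Q* ≈ 5,200 panels

Holding cost per unit per year at price C is H = 0.16·C.
For each price level, check whether its EOQ is feasible; otherwise the best quantity at that price is the breakpoint.
Tier 1 (€42.80): EOQ = 2749.1 exceeds tier's upper bound 699, so this tier is dominated.
EOQ at €38.13 = 2912.6 (feasible in tier 2): TC = 72,690×€38.13 + (72,690/2912.6)×356 + (2912.6/2)×0.16×€38.13 = €2,789,439.02.
EOQ at €36.26 = 2986.8 < 5200, so use break Q=5200: TC = 72,690×€36.26 + (72,690/5200.0)×356 + (5200.0/2)×0.16×€36.26 = €2,655,800.03.
Lowest total cost is €2,655,800.03 at Q = 5200.0.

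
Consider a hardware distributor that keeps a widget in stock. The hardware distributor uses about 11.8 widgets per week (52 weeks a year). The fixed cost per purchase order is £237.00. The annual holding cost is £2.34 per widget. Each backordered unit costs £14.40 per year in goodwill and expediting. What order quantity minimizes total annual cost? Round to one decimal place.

Q* ≈ 380.1 widgets

Annual demand D = 11.8 × 52 = 613.6.
With planned backorders, Q* = √(2DS/H) · √((H+B)/B).
√(2DS/H) = √(2 × 613.6 × 237 / 2.34) = 352.553.
√((H+B)/B) = √((2.34+14.4)/14.4) = 1.0782.
Q* ≈ 380.120.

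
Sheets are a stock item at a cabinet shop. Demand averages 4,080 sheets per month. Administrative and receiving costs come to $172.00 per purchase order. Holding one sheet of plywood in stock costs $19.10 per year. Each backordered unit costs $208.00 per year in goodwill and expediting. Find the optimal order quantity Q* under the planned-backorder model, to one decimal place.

Annual demand D = 4,080 × 12 = 48,960.
With planned backorders, Q* = √(2DS/H) · √((H+B)/B).
√(2DS/H) = √(2 × 48,960 × 172 / 19.1) = 939.038.
√((H+B)/B) = √((19.1+208)/208) = 1.0449.
Q* ≈ 981.206.

Q* ≈ 981.2 sheets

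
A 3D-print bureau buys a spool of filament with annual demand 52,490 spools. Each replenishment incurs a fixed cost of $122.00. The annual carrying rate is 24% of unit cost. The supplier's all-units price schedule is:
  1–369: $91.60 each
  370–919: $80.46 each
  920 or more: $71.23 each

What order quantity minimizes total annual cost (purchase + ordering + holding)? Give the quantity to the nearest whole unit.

Holding cost per unit per year at price C is H = 0.24·C.
Evaluate total cost at each tier's feasible EOQ or, if the EOQ is below the tier, at the tier's minimum quantity.
Tier 1 ($91.60): EOQ = 763.3 exceeds tier's upper bound 369, so this tier is dominated.
EOQ at $80.46 = 814.4 (feasible in tier 2): TC = 52,490×$80.46 + (52,490/814.4)×122 + (814.4/2)×0.24×$80.46 = $4,239,071.78.
EOQ at $71.23 = 865.6 < 920, so use break Q=920: TC = 52,490×$71.23 + (52,490/920.0)×122 + (920.0/2)×0.24×$71.23 = $3,753,687.12.
Lowest total cost is $3,753,687.12 at Q = 920.0.

Q* ≈ 920 spools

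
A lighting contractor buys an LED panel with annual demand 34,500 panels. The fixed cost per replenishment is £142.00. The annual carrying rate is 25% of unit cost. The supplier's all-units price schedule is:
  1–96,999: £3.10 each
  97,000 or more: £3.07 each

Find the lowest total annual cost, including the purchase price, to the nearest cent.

TC* ≈ £109,705.62

Holding cost per unit per year at price C is H = 0.25·C.
Candidates are each tier's EOQ (if it falls in that tier) and each price-break quantity.
EOQ at £3.10 = 3555.6 (feasible in tier 1): TC = 34,500×£3.10 + (34,500/3555.6)×142 + (3555.6/2)×0.25×£3.10 = £109,705.62.
EOQ at £3.07 = 3573.0 < 97000, so use break Q=97000: TC = 34,500×£3.07 + (34,500/97000.0)×142 + (97000.0/2)×0.25×£3.07 = £143,189.26.
Lowest total cost among the candidates is at Q = 3555.6.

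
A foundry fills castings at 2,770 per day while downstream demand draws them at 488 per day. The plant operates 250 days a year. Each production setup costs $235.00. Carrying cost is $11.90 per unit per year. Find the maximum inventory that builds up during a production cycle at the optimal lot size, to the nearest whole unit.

I_max ≈ 1,992 castings

Annual demand D = 488 × 250 = 122,000.
Production build-up factor (1 − d/p) = 1 − 488/2,770 = 0.8238.
Q* = √(2DS / (H(1 − d/p))) = √(2 × 122,000 × 235 / (11.9 × 0.8238)).
= √(57,340,000 / 9.8035) ≈ 2418.452.
Maximum inventory = Q*(1 − d/p) = 2418.452 × 0.8238 ≈ 1992.385.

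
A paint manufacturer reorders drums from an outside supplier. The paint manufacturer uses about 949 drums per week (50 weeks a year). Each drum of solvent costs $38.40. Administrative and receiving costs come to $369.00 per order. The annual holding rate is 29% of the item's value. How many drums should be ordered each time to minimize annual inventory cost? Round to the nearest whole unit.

Q* ≈ 1,773 drums

Annual demand D = 949 × 50 = 47,450.
Holding cost H = 0.29 × $38.40 = $11.1360 per unit per year.
EOQ = √(2DS / H) = √(2 × 47,450 × 369 / 11.136).
= √(35,018,100 / 11.136) = √3,144,585.1293 ≈ 1773.298.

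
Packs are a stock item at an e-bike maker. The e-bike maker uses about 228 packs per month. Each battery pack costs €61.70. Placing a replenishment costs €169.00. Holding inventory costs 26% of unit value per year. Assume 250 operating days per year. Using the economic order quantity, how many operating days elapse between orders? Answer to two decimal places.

T ≈ 21.94 days

Annual demand D = 228 × 12 = 2,736.
Holding cost H = 0.26 × €61.70 = €16.0420 per unit per year.
EOQ = √(2DS/H) = √(2 × 2,736 × 169 / 16.042) ≈ 240.10.
Cycle time = Q*/D × 250 = 240.10 / 2,736 × 250 ≈ 21.939 days.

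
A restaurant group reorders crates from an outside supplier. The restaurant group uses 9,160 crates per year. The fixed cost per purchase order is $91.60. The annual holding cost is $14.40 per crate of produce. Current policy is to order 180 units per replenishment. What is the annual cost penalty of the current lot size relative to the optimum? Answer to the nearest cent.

EOQ = √(2DS/H) = √(2 × 9,160 × 91.6 / 14.4) ≈ 341.37.
Cost at Q* = (D/Q*)S + (Q*/2)H = √(2DSH) ≈ $4,915.77.
Cost at Q = 180: (9,160/180)×91.6 + (180/2)×14.4 = $4,661.42 + $1,296.00 = $5,957.42.
Excess = $5,957.42 − $4,915.77 = $1,041.65.

Extra cost ≈ $1,041.65 per year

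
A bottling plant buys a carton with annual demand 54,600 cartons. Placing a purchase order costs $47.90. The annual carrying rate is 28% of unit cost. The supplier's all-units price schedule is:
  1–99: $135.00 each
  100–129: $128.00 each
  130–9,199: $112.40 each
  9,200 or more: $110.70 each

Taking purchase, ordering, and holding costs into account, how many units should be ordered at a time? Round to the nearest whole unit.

Q* ≈ 408 cartons

Holding cost per unit per year at price C is H = 0.28·C.
Candidates are each tier's EOQ (if it falls in that tier) and each price-break quantity.
Tier 1 ($135.00): EOQ = 372.0 exceeds tier's upper bound 99, so this tier is dominated.
Tier 2 ($128.00): EOQ = 382.0 exceeds tier's upper bound 129, so this tier is dominated.
EOQ at $112.40 = 407.7 (feasible in tier 3): TC = 54,600×$112.40 + (54,600/407.7)×47.9 + (407.7/2)×0.28×$112.40 = $6,149,870.43.
EOQ at $110.70 = 410.8 < 9200, so use break Q=9200: TC = 54,600×$110.70 + (54,600/9200.0)×47.9 + (9200.0/2)×0.28×$110.70 = $6,187,085.88.
Lowest total cost is $6,149,870.43 at Q = 407.7.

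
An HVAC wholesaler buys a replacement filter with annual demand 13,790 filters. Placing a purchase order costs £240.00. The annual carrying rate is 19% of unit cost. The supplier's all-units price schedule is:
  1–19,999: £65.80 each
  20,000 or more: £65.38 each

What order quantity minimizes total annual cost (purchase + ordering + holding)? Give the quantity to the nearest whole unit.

Q* ≈ 728 filters

Holding cost per unit per year at price C is H = 0.19·C.
Candidates are each tier's EOQ (if it falls in that tier) and each price-break quantity.
EOQ at £65.80 = 727.6 (feasible in tier 1): TC = 13,790×£65.80 + (13,790/727.6)×240 + (727.6/2)×0.19×£65.80 = £916,478.88.
EOQ at £65.38 = 730.0 < 20000, so use break Q=20000: TC = 13,790×£65.38 + (13,790/20000.0)×240 + (20000.0/2)×0.19×£65.38 = £1,025,977.68.
Lowest total cost is £916,478.88 at Q = 727.6.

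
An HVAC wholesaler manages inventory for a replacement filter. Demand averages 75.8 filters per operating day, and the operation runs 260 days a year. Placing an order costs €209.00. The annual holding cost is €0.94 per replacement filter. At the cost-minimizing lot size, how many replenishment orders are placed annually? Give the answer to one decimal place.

Annual demand D = 75.8 × 260 = 19,708.
EOQ = √(2DS/H) = √(2 × 19,708 × 209 / 0.94) ≈ 2960.37.
Orders per year = D / Q* = 19,708 / 2960.37 ≈ 6.657.

N ≈ 6.7 orders per year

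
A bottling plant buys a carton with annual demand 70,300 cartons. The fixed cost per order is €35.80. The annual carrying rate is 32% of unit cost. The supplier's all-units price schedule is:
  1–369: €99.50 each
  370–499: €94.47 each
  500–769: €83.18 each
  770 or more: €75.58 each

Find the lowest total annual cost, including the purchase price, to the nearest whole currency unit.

Holding cost per unit per year at price C is H = 0.32·C.
Candidates are each tier's EOQ (if it falls in that tier) and each price-break quantity.
Tier 1 (€99.50): EOQ = 397.6 exceeds tier's upper bound 369, so this tier is dominated.
EOQ at €94.47 = 408.0 (feasible in tier 2): TC = 70,300×€94.47 + (70,300/408.0)×35.8 + (408.0/2)×0.32×€94.47 = €6,653,576.48.
EOQ at €83.18 = 434.9 < 500, so use break Q=500: TC = 70,300×€83.18 + (70,300/500.0)×35.8 + (500.0/2)×0.32×€83.18 = €5,859,241.88.
EOQ at €75.58 = 456.2 < 770, so use break Q=770: TC = 70,300×€75.58 + (70,300/770.0)×35.8 + (770.0/2)×0.32×€75.58 = €5,325,853.95.
Lowest total cost among the candidates is at Q = 770.0.

TC* ≈ €5,325,854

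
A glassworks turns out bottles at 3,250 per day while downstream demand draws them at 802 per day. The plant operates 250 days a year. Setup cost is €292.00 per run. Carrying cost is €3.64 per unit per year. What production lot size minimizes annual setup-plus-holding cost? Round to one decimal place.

Q* ≈ 6,535.0 bottles

Annual demand D = 802 × 250 = 200,500.
Production build-up factor (1 − d/p) = 1 − 802/3,250 = 0.7532.
Q* = √(2DS / (H(1 − d/p))) = √(2 × 200,500 × 292 / (3.64 × 0.7532)).
= √(117,092,000 / 2.7418) ≈ 6535.050.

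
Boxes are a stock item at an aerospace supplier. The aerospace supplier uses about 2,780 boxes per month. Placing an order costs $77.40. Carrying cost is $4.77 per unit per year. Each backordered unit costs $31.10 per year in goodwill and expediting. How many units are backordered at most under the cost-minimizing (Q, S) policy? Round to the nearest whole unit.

Annual demand D = 2,780 × 12 = 33,360.
With planned backorders, Q* = √(2DS/H) · √((H+B)/B).
√(2DS/H) = √(2 × 33,360 × 77.4 / 4.77) = 1040.493.
√((H+B)/B) = √((4.77+31.1)/31.1) = 1.0740.
Q* ≈ 1117.442.
S* = Q* · H/(H+B) = 1117.442 × 4.77/35.87 ≈ 148.598.

S* ≈ 149 boxes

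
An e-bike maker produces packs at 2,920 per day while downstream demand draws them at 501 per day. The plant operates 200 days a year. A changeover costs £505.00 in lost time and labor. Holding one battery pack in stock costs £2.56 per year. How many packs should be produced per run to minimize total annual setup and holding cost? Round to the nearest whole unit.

Q* ≈ 6,908 packs

Annual demand D = 501 × 200 = 100,200.
Production build-up factor (1 − d/p) = 1 − 501/2,920 = 0.8284.
Q* = √(2DS / (H(1 − d/p))) = √(2 × 100,200 × 505 / (2.56 × 0.8284)).
= √(101,202,000 / 2.1208) ≈ 6907.932.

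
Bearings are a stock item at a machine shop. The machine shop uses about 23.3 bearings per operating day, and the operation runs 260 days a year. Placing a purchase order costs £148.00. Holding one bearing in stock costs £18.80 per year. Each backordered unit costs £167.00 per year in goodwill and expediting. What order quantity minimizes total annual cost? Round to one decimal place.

Annual demand D = 23.3 × 260 = 6,058.
With planned backorders, Q* = √(2DS/H) · √((H+B)/B).
√(2DS/H) = √(2 × 6,058 × 148 / 18.8) = 308.839.
√((H+B)/B) = √((18.8+167)/167) = 1.0548.
Q* ≈ 325.759.

Q* ≈ 325.8 bearings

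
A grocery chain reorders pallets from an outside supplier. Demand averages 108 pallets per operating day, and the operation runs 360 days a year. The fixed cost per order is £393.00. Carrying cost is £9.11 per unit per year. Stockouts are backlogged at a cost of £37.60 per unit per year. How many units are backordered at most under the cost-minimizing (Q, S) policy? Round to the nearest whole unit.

Annual demand D = 108 × 360 = 38,880.
With planned backorders, Q* = √(2DS/H) · √((H+B)/B).
√(2DS/H) = √(2 × 38,880 × 393 / 9.11) = 1831.535.
√((H+B)/B) = √((9.11+37.6)/37.6) = 1.1146.
Q* ≈ 2041.391.
S* = Q* · H/(H+B) = 2041.391 × 9.11/46.71 ≈ 398.139.

S* ≈ 398 pallets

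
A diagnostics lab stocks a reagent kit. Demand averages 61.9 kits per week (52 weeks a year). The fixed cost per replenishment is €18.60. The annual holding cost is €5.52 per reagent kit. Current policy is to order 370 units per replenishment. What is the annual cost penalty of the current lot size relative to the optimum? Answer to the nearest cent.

Annual demand D = 61.9 × 52 = 3,218.8.
EOQ = √(2DS/H) = √(2 × 3,218.8 × 18.6 / 5.52) ≈ 147.28.
Cost at Q* = (D/Q*)S + (Q*/2)H = √(2DSH) ≈ €813.00.
Cost at Q = 370: (3,218.8/370)×18.6 + (370/2)×5.52 = €161.81 + €1,021.20 = €1,183.01.
Excess = €1,183.01 − €813.00 = €370.01.

Extra cost ≈ €370.01 per year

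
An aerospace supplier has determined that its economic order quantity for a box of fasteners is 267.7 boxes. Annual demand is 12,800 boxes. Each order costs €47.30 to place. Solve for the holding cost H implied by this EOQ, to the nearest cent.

Invert the EOQ relation Q*² = 2DS/H.
From Q* = √(2DS/H): H = 2DS / Q*² = 2 × 12,800 × 47.3 / 267.7² = 16.8968.

H ≈ €16.90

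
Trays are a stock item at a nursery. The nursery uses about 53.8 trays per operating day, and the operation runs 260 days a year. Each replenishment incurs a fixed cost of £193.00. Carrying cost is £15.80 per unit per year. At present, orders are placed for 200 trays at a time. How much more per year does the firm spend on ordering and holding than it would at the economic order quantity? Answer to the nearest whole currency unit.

Annual demand D = 53.8 × 260 = 13,988.
EOQ = √(2DS/H) = √(2 × 13,988 × 193 / 15.8) ≈ 584.58.
Cost at Q* = (D/Q*)S + (Q*/2)H = √(2DSH) ≈ £9,236.34.
Cost at Q = 200: (13,988/200)×193 + (200/2)×15.8 = £13,498.42 + £1,580.00 = £15,078.42.
Excess = £15,078.42 − £9,236.34 = £5,842.08.

Extra cost ≈ £5,842 per year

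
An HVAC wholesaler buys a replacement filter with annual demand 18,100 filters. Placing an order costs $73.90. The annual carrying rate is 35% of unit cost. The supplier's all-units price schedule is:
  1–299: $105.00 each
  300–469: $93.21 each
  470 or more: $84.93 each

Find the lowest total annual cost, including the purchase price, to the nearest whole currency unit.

TC* ≈ $1,547,064

Holding cost per unit per year at price C is H = 0.35·C.
For each price level, check whether its EOQ is feasible; otherwise the best quantity at that price is the breakpoint.
EOQ at $105.00 = 269.8 (feasible in tier 1): TC = 18,100×$105.00 + (18,100/269.8)×73.9 + (269.8/2)×0.35×$105.00 = $1,910,415.28.
EOQ at $93.21 = 286.4 < 300, so use break Q=300: TC = 18,100×$93.21 + (18,100/300.0)×73.9 + (300.0/2)×0.35×$93.21 = $1,696,453.16.
EOQ at $84.93 = 300.0 < 470, so use break Q=470: TC = 18,100×$84.93 + (18,100/470.0)×73.9 + (470.0/2)×0.35×$84.93 = $1,547,064.43.
Lowest total cost among the candidates is at Q = 470.0.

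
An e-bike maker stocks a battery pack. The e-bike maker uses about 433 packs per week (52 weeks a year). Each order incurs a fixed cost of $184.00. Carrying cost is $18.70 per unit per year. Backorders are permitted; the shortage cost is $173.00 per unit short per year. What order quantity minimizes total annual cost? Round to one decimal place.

Annual demand D = 433 × 52 = 22,516.
With planned backorders, Q* = √(2DS/H) · √((H+B)/B).
√(2DS/H) = √(2 × 22,516 × 184 / 18.7) = 665.654.
√((H+B)/B) = √((18.7+173)/173) = 1.0527.
Q* ≈ 700.707.

Q* ≈ 700.7 packs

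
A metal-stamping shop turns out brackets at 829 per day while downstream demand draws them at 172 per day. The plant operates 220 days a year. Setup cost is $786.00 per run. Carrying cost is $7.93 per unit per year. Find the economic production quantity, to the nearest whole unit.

Annual demand D = 172 × 220 = 37,840.
Production build-up factor (1 − d/p) = 1 − 172/829 = 0.7925.
Q* = √(2DS / (H(1 − d/p))) = √(2 × 37,840 × 786 / (7.93 × 0.7925)).
= √(59,484,480 / 6.2847) ≈ 3076.521.

Q* ≈ 3,077 brackets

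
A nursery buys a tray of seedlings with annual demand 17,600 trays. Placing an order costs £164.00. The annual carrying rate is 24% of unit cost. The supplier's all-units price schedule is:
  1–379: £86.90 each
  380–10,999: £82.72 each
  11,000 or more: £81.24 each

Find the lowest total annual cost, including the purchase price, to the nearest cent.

Holding cost per unit per year at price C is H = 0.24·C.
Candidates are each tier's EOQ (if it falls in that tier) and each price-break quantity.
Tier 1 (£86.90): EOQ = 526.1 exceeds tier's upper bound 379, so this tier is dominated.
EOQ at £82.72 = 539.2 (feasible in tier 2): TC = 17,600×£82.72 + (17,600/539.2)×164 + (539.2/2)×0.24×£82.72 = £1,466,577.43.
EOQ at £81.24 = 544.1 < 11000, so use break Q=11000: TC = 17,600×£81.24 + (17,600/11000.0)×164 + (11000.0/2)×0.24×£81.24 = £1,537,323.20.
Lowest total cost among the candidates is at Q = 539.2.

TC* ≈ £1,466,577.43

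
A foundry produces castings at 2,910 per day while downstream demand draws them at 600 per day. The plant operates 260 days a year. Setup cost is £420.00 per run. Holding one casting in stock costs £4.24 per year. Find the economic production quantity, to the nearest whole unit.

Annual demand D = 600 × 260 = 156,000.
Production build-up factor (1 − d/p) = 1 − 600/2,910 = 0.7938.
Q* = √(2DS / (H(1 − d/p))) = √(2 × 156,000 × 420 / (4.24 × 0.7938)).
= √(131,040,000 / 3.3658) ≈ 6239.640.

Q* ≈ 6,240 castings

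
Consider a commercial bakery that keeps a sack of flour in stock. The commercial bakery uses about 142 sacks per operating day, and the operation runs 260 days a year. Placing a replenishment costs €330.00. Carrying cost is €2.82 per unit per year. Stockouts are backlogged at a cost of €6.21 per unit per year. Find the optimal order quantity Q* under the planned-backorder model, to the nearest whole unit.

Annual demand D = 142 × 260 = 36,920.
With planned backorders, Q* = √(2DS/H) · √((H+B)/B).
√(2DS/H) = √(2 × 36,920 × 330 / 2.82) = 2939.532.
√((H+B)/B) = √((2.82+6.21)/6.21) = 1.2059.
Q* ≈ 3544.674.

Q* ≈ 3,545 sacks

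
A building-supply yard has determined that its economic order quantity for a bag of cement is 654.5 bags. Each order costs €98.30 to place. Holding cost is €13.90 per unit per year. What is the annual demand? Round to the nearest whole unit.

D ≈ 30,287 bags per year

Squaring Q* = √(2DS/H) gives Q*² = 2DS/H.
From Q* = √(2DS/H): D = Q*²H / (2S) = 654.5² × 13.9 / (2 × 98.3) = 30286.605.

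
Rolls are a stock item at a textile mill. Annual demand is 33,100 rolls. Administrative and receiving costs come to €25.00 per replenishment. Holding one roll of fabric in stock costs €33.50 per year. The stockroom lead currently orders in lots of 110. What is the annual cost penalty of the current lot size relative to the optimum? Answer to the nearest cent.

Extra cost ≈ €1,919.26 per year

EOQ = √(2DS/H) = √(2 × 33,100 × 25 / 33.5) ≈ 222.27.
Cost at Q* = (D/Q*)S + (Q*/2)H = √(2DSH) ≈ €7,445.97.
Cost at Q = 110: (33,100/110)×25 + (110/2)×33.5 = €7,522.73 + €1,842.50 = €9,365.23.
Excess = €9,365.23 − €7,445.97 = €1,919.26.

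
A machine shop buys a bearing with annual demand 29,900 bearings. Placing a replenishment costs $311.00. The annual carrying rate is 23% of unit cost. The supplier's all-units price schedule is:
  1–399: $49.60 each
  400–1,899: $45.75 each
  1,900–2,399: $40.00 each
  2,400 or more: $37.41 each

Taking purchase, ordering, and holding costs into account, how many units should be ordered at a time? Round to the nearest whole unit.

Q* ≈ 2,400 bearings

Holding cost per unit per year at price C is H = 0.23·C.
For each price level, check whether its EOQ is feasible; otherwise the best quantity at that price is the breakpoint.
Tier 1 ($49.60): EOQ = 1276.8 exceeds tier's upper bound 399, so this tier is dominated.
EOQ at $45.75 = 1329.4 (feasible in tier 2): TC = 29,900×$45.75 + (29,900/1329.4)×311 + (1329.4/2)×0.23×$45.75 = $1,381,914.12.
EOQ at $40.00 = 1421.8 < 1900, so use break Q=1900: TC = 29,900×$40.00 + (29,900/1900.0)×311 + (1900.0/2)×0.23×$40.00 = $1,209,634.16.
EOQ at $37.41 = 1470.2 < 2400, so use break Q=2400: TC = 29,900×$37.41 + (29,900/2400.0)×311 + (2400.0/2)×0.23×$37.41 = $1,132,758.70.
Lowest total cost is $1,132,758.70 at Q = 2400.0.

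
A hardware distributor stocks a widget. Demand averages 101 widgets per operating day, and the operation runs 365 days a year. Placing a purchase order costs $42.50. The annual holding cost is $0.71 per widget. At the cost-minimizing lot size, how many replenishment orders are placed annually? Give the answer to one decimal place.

Annual demand D = 101 × 365 = 36,865.
The optimal lot size = √(2DS/H) = √(2 × 36,865 × 42.5 / 0.71) ≈ 2100.81.
Orders per year = D / Q* = 36,865 / 2100.81 ≈ 17.548.

N ≈ 17.5 orders per year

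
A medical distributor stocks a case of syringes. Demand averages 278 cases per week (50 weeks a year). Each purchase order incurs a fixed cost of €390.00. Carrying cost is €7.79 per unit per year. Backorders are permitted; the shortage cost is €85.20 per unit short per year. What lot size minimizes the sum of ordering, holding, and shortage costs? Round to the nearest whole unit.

Q* ≈ 1,232 cases

Annual demand D = 278 × 50 = 13,900.
With planned backorders, Q* = √(2DS/H) · √((H+B)/B).
√(2DS/H) = √(2 × 13,900 × 390 / 7.79) = 1179.739.
√((H+B)/B) = √((7.79+85.2)/85.2) = 1.0447.
Q* ≈ 1232.493.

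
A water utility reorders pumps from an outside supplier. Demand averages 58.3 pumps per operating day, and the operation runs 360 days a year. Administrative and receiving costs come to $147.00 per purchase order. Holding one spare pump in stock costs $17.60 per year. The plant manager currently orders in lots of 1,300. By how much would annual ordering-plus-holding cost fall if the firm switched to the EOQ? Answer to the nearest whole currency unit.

Extra cost ≈ $3,392 per year

Annual demand D = 58.3 × 360 = 20,988.
EOQ = √(2DS/H) = √(2 × 20,988 × 147 / 17.6) ≈ 592.11.
Cost at Q* = (D/Q*)S + (Q*/2)H = √(2DSH) ≈ $10,421.15.
Cost at Q = 1,300: (20,988/1,300)×147 + (1,300/2)×17.6 = $2,373.26 + $11,440.00 = $13,813.26.
Excess = $13,813.26 − $10,421.15 = $3,392.11.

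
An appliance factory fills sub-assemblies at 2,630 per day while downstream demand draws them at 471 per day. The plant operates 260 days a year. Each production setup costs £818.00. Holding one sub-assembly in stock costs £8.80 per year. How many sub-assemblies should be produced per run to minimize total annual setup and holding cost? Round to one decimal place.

Q* ≈ 5,266.2 sub-assemblies

Annual demand D = 471 × 260 = 122,460.
Production build-up factor (1 − d/p) = 1 − 471/2,630 = 0.8209.
Q* = √(2DS / (H(1 − d/p))) = √(2 × 122,460 × 818 / (8.8 × 0.8209)).
= √(200,344,560 / 7.224) ≈ 5266.220.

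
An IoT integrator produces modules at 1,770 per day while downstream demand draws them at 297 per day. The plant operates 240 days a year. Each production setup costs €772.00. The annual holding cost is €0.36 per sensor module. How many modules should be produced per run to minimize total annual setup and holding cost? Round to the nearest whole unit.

Annual demand D = 297 × 240 = 71,280.
Production build-up factor (1 − d/p) = 1 − 297/1,770 = 0.8322.
Q* = √(2DS / (H(1 − d/p))) = √(2 × 71,280 × 772 / (0.36 × 0.8322)).
= √(110,056,320 / 0.2996) ≈ 19166.442.

Q* ≈ 19,166 modules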